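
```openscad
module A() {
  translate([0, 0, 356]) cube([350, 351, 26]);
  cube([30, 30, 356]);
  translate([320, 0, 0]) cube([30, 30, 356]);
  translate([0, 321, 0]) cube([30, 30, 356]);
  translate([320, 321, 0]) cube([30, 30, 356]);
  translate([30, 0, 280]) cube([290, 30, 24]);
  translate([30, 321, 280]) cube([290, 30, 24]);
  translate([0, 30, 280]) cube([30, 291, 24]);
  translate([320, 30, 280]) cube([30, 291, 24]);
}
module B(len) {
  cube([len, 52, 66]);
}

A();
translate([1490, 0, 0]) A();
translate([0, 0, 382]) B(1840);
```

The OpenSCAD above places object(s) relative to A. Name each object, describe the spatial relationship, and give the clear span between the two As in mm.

Second stool starts at x = 1490; first ends at x = 350; clear span = 1490 − 350 = 1140 mm.

A is a stool. B is a beam. A beam spans the tops of two stools. The clear span between the two stools is 1140 mm.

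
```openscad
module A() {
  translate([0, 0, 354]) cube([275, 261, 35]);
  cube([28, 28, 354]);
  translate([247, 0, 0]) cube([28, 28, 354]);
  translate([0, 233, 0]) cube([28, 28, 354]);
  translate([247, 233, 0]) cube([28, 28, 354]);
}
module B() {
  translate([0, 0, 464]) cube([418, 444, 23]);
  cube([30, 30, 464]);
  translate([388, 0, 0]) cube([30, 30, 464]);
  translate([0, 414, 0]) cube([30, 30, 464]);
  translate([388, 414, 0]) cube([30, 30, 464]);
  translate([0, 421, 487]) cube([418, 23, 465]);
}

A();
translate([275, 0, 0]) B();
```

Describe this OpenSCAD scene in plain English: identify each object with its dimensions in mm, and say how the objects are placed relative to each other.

A is a four-legged stool. The seat is 275×261 mm, 35 mm thick, top at z = 389 mm. It stands on four square legs, each 28×28 mm in cross-section, from z = 0 to the seat underside, each flush with a corner of the seat.

B is a chair. The seat is a 418×444×23 mm slab with its top at z = 487 mm, on four 30×30 mm corner legs (flush with the seat edges, standing on z = 0). A flat backrest 23 mm thick, 465 mm tall, spans the full seat width and rises from the seat top along its +y edge, rear face flush with the rear of the seat.

The chair is against the stool's +x side, with their −y faces flush.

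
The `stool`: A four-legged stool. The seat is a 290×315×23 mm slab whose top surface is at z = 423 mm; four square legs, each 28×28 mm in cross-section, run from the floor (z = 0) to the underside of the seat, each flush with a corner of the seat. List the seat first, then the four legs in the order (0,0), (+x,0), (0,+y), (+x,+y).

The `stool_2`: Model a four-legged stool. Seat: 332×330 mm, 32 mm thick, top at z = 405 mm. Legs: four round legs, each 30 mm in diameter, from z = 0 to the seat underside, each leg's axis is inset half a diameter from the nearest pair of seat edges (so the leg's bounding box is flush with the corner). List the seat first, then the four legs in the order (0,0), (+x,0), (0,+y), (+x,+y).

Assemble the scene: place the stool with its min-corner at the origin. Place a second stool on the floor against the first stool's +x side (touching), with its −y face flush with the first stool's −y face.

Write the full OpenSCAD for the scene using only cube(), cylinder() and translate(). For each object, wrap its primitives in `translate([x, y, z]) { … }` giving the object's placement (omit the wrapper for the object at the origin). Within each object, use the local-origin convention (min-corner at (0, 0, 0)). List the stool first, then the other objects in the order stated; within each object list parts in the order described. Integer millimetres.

translate([0, 0, 400]) cube([290, 315, 23]);
cube([28, 28, 400]);
translate([262, 0, 0]) cube([28, 28, 400]);
translate([0, 287, 0]) cube([28, 28, 400]);
translate([262, 287, 0]) cube([28, 28, 400]);
translate([290, 0, 0]) {
  translate([0, 0, 373]) cube([332, 330, 32]);
  translate([15, 15, 0]) cylinder(h = 373, r = 15);
  translate([317, 15, 0]) cylinder(h = 373, r = 15);
  translate([15, 315, 0]) cylinder(h = 373, r = 15);
  translate([317, 315, 0]) cylinder(h = 373, r = 15);
}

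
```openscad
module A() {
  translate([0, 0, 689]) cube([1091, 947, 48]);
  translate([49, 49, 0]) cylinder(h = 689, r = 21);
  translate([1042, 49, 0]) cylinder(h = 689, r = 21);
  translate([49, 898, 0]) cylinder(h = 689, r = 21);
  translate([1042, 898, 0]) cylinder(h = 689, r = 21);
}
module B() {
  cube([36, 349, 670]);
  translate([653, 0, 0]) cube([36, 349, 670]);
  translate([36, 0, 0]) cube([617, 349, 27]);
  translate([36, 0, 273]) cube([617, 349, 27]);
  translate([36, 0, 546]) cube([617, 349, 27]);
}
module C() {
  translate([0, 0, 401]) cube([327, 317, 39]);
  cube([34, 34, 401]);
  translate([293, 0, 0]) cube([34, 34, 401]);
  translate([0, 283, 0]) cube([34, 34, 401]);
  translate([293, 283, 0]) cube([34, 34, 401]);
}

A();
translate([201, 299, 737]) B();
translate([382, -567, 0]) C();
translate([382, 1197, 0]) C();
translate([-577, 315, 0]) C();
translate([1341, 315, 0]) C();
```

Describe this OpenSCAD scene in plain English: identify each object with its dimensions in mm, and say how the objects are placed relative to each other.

A is a rectangular dining table. The top is 1091×947×48 mm with its upper surface at z = 737 mm. It stands on four round legs of 42 mm diameter, each leg's bounding box inset 28 mm from the nearest pair of top edges, running from the floor to the underside of the top.

B is a bookshelf 689 mm wide overall, 349 mm deep and 670 mm tall. The two sides are 36 mm thick vertical panels. 3 horizontal shelves of 27 mm thickness span between the inner faces of the sides; the lowest shelf sits on the floor and shelves are stacked with a clear vertical gap of 246 mm between each pair.

C is a four-legged stool. The seat is 327×317 mm, 39 mm thick, top at z = 440 mm. It stands on four square legs, each 34×34 mm in cross-section, from z = 0 to the seat underside, each flush with a corner of the seat.

The bookshelf is on top of the table, centred. Four stools sit around the table at the −y, +y, −x, +x sides.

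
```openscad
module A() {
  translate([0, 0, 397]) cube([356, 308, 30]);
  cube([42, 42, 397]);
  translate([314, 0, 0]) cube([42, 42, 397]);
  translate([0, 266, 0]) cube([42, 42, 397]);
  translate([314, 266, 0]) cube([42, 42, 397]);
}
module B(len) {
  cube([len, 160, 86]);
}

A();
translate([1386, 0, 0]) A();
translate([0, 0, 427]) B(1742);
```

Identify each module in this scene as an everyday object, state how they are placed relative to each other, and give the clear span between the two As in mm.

Second stool starts at x = 1386; first ends at x = 356; clear span = 1386 − 356 = 1030 mm.

A is a stool. B is a beam. A beam spans the tops of two stools. The clear span between the two stools is 1030 mm.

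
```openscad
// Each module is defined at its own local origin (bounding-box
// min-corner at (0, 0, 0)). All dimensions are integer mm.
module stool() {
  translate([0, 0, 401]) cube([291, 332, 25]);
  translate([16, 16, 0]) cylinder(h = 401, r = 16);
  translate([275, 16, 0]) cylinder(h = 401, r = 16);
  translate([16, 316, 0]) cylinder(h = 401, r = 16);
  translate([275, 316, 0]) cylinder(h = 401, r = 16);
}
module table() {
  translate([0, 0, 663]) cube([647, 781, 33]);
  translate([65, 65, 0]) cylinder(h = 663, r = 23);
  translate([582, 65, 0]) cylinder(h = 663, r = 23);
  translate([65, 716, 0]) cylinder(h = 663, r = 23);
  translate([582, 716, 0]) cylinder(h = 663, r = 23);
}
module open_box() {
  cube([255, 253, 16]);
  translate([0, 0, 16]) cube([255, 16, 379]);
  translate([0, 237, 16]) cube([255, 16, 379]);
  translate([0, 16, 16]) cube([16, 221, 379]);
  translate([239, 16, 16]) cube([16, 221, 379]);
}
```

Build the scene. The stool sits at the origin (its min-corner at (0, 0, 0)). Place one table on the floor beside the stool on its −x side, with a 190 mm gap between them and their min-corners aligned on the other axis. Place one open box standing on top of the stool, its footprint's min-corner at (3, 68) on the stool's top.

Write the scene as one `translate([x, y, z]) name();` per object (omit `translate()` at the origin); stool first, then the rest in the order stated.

stool();
translate([-837, 0, 0]) table();
translate([3, 68, 426]) open_box();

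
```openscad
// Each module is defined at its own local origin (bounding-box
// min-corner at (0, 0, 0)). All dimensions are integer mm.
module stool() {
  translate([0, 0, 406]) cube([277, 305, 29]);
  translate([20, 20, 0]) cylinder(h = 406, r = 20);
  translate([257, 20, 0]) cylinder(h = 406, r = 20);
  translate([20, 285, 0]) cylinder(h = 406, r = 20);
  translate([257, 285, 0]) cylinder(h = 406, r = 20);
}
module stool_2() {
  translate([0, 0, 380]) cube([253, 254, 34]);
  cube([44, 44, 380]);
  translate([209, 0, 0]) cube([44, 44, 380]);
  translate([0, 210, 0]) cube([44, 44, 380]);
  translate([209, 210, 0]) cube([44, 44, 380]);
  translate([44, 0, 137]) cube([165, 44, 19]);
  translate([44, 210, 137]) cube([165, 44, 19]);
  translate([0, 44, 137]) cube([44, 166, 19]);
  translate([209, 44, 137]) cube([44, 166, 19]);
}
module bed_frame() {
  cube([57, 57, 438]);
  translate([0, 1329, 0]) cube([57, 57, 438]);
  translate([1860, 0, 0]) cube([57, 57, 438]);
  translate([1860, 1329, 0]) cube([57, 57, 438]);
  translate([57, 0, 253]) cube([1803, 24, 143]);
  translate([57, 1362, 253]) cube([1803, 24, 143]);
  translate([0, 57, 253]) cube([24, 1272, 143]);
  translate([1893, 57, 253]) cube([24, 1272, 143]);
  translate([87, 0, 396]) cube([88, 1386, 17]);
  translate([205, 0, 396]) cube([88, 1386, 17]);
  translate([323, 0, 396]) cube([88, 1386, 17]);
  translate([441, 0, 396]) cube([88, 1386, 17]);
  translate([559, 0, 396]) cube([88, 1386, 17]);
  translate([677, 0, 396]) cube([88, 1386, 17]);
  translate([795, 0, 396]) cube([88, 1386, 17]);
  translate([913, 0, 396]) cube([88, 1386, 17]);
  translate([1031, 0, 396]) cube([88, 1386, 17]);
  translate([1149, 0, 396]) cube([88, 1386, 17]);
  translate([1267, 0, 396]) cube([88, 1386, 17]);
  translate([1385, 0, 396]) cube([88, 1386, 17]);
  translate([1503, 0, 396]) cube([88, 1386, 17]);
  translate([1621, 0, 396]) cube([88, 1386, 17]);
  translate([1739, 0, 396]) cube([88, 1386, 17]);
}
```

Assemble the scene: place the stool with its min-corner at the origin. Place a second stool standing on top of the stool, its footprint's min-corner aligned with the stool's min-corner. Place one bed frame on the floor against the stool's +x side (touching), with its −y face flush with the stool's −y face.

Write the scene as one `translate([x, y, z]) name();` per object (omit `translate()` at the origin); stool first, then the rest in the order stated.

stool();
translate([0, 0, 435]) stool_2();
translate([277, 0, 0]) bed_frame();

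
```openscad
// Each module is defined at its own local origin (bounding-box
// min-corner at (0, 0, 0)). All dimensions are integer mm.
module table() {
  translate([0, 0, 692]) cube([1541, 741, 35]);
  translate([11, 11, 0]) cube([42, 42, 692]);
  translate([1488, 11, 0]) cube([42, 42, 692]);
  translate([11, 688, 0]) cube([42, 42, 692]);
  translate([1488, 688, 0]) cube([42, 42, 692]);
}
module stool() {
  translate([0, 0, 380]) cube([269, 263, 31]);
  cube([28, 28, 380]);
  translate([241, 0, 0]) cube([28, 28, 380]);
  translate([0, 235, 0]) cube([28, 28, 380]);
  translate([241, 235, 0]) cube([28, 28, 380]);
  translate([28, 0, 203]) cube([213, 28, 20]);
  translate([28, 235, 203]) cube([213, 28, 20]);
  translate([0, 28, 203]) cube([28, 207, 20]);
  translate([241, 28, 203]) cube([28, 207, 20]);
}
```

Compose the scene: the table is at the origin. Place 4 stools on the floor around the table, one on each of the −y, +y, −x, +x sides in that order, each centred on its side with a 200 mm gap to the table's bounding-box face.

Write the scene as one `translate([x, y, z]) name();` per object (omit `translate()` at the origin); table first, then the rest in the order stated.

table();
translate([636, -463, 0]) stool();
translate([636, 941, 0]) stool();
translate([-469, 239, 0]) stool();
translate([1741, 239, 0]) stool();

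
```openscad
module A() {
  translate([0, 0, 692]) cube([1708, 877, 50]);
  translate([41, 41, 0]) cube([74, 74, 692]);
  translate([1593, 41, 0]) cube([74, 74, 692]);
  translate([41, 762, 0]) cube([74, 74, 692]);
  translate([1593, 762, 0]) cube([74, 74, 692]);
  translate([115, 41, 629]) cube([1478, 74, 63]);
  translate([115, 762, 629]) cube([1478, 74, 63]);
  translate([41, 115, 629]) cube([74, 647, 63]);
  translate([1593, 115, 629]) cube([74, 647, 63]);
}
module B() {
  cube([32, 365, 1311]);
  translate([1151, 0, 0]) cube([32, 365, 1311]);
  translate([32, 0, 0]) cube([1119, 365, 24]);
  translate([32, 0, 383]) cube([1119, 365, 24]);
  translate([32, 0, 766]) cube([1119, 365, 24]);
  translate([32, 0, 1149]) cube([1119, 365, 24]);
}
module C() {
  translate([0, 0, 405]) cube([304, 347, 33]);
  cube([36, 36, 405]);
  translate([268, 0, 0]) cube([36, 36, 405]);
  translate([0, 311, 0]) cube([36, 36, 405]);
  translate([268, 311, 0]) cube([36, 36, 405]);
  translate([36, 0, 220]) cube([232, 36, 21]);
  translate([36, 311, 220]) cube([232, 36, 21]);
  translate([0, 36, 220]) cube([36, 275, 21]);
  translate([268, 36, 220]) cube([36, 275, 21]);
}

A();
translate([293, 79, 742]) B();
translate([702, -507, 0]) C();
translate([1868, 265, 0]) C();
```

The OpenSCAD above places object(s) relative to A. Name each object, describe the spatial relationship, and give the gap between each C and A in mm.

Each stool's nearest face is 160 mm from the table's bounding box.

A is a table. B is a bookshelf. C is a stool. The bookshelf is on top of the table. Two stools sit around the table at the −y, +x sides. The gap between each stool and the table is 160 mm.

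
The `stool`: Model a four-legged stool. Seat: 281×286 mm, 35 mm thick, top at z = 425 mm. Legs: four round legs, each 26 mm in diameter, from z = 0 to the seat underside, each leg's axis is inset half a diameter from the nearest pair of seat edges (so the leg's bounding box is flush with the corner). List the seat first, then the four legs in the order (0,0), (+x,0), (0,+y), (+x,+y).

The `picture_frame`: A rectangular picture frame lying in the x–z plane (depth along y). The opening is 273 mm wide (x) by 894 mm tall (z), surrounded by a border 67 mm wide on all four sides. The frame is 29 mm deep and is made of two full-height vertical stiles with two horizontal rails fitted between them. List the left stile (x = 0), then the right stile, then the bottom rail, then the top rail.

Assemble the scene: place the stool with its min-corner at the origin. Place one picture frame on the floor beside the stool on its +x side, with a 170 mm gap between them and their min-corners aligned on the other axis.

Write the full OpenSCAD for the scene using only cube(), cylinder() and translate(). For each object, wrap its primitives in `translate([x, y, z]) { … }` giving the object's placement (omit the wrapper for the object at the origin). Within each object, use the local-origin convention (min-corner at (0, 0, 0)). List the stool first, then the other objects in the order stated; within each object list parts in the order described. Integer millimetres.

translate([0, 0, 390]) cube([281, 286, 35]);
translate([13, 13, 0]) cylinder(h = 390, r = 13);
translate([268, 13, 0]) cylinder(h = 390, r = 13);
translate([13, 273, 0]) cylinder(h = 390, r = 13);
translate([268, 273, 0]) cylinder(h = 390, r = 13);
translate([451, 0, 0]) {
  cube([67, 29, 1028]);
  translate([340, 0, 0]) cube([67, 29, 1028]);
  translate([67, 0, 0]) cube([273, 29, 67]);
  translate([67, 0, 961]) cube([273, 29, 67]);
}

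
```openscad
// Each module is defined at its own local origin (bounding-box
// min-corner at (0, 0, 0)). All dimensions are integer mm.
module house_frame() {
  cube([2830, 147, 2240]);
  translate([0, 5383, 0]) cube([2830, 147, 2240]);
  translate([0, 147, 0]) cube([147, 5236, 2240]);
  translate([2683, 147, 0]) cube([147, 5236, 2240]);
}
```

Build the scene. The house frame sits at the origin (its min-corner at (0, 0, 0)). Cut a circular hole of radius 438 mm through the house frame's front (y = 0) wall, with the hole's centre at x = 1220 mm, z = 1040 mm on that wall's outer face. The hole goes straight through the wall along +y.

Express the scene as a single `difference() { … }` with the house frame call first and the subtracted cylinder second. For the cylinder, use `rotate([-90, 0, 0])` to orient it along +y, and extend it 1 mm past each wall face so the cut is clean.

difference() {
  house_frame();
  translate([1220, -1, 1040]) rotate([-90, 0, 0]) cylinder(h = 149, r = 438);
}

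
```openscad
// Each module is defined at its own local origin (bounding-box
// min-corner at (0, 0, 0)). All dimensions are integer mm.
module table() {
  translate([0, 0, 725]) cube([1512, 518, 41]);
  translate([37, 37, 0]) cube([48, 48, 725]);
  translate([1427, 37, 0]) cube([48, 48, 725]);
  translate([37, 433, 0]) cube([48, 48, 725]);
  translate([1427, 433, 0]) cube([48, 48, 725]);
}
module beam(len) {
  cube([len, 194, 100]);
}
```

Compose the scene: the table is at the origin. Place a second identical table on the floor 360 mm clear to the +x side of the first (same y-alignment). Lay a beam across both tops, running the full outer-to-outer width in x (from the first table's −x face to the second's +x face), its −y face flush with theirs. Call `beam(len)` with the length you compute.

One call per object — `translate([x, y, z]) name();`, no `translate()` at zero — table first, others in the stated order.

table();
translate([1872, 0, 0]) table();
translate([0, 0, 766]) beam(3384);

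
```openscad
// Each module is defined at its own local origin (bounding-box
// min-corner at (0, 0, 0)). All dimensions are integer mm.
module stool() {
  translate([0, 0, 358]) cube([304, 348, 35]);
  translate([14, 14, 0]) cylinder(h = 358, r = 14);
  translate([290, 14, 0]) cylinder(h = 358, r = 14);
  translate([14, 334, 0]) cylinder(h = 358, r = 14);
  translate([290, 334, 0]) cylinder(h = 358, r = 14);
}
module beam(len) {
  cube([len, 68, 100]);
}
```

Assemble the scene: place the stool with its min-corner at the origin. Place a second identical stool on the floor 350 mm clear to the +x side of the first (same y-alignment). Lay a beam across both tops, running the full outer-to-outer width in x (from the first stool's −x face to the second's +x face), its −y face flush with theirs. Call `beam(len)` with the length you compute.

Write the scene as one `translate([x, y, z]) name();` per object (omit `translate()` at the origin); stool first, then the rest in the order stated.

stool();
translate([654, 0, 0]) stool();
translate([0, 0, 393]) beam(958);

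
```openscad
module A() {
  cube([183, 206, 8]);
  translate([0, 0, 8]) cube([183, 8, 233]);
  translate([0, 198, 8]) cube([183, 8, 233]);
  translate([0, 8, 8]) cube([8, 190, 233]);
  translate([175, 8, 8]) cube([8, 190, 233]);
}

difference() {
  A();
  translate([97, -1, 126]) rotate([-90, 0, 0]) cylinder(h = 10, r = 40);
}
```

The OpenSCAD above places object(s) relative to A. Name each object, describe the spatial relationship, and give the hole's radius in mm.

The subtracted cylinder has r = 40 mm.

A is an open box. The open box has a circular hole through its front wall. The hole's radius is 40 mm.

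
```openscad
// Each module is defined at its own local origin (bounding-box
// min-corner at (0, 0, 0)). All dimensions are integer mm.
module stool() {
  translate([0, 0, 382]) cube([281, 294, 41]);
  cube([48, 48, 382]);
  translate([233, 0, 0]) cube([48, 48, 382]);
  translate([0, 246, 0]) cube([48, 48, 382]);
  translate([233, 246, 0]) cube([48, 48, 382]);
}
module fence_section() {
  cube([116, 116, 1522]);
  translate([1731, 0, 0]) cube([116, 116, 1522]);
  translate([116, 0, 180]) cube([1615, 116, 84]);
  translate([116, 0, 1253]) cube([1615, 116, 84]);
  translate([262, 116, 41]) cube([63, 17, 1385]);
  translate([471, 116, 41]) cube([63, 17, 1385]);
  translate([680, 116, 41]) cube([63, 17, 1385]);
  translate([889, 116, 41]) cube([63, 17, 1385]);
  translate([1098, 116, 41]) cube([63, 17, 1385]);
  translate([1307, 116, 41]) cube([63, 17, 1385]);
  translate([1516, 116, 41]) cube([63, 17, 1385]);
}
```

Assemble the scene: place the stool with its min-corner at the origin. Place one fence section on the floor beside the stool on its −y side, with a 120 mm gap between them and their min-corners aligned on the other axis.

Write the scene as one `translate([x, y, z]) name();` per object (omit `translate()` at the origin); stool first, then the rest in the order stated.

stool();
translate([0, -253, 0]) fence_section();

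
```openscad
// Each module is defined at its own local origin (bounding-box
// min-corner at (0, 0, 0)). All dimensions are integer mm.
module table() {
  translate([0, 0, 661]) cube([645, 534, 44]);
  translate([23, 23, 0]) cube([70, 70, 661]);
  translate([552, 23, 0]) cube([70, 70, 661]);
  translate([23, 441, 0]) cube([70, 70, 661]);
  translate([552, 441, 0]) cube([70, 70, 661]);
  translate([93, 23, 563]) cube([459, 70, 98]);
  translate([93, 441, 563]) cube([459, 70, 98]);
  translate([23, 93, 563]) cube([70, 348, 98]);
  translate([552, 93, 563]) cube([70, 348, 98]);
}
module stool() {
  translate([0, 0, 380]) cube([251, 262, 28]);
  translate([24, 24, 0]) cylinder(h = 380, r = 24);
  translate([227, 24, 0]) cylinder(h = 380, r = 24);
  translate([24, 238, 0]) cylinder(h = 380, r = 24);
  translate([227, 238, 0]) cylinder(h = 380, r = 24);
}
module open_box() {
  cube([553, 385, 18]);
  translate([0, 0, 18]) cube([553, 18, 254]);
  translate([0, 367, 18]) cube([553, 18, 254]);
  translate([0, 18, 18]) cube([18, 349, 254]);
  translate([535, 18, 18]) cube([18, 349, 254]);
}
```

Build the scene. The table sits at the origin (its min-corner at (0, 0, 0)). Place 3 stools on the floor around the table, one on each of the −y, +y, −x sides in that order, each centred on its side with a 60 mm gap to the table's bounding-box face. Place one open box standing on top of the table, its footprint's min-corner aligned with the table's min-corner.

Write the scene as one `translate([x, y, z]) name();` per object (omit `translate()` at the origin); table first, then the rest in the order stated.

table();
translate([197, -322, 0]) stool();
translate([197, 594, 0]) stool();
translate([-311, 136, 0]) stool();
translate([0, 0, 705]) open_box();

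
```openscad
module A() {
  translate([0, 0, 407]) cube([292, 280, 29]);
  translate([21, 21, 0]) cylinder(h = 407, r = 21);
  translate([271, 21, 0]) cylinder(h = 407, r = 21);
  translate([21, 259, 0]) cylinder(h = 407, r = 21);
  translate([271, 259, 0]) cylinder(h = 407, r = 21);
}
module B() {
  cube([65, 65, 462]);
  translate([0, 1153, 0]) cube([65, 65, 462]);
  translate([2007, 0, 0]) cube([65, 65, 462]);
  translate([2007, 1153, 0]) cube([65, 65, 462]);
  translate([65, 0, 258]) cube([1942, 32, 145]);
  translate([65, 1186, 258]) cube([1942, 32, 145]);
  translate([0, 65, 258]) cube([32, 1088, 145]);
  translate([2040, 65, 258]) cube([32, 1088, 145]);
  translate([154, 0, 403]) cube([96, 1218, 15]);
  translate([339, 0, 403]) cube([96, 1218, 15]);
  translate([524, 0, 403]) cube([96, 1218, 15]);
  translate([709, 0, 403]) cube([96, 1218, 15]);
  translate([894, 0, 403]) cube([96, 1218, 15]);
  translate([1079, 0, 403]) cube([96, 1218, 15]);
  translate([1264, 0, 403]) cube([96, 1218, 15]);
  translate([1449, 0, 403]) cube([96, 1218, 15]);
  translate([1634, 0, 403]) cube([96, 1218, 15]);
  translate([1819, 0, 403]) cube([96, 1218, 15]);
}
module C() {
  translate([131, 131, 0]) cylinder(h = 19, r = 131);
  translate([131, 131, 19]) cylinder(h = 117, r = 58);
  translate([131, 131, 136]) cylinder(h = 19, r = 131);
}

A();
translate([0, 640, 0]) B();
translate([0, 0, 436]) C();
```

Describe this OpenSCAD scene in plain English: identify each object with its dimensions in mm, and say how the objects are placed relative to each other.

A is a four-legged stool. The seat is 292×280 mm, 29 mm thick, top at z = 436 mm. It stands on four round legs, each 42 mm in diameter, from z = 0 to the seat underside, each leg's axis is inset half a diameter from the nearest pair of seat edges (so the leg's bounding box is flush with the corner).

B is a bed frame 2072 mm long (x) by 1218 mm wide (y). Four 65×65 mm corner posts, 462 mm tall, at the corners of the footprint. Four rails of 32 mm thickness and 145 mm height run between adjacent posts with their undersides at z = 258 mm, their outer faces flush with the outside of the frame (the two x-running rails run between the posts' inner faces; the two y-running rails run between the posts' inner faces). 10 slats, each 96 mm wide (x) and 15 mm thick, lie across the top of the two x-running rails, running the full 1218 mm width of the frame in y; the slats are evenly spaced along x between the inner faces of the end posts with equal gaps (rounded down to the nearest mm) at the −x end and between each pair — any rounding remainder accumulates at the +x end.

C is a spool: two coaxial disc flanges of radius 131 mm and thickness 19 mm, joined by a core cylinder of radius 58 mm and height 117 mm. The lower flange rests on z = 0 and the three cylinders share a vertical axis.

The bed frame is on the floor beside the stool on its +y side. The spool is on top of the stool.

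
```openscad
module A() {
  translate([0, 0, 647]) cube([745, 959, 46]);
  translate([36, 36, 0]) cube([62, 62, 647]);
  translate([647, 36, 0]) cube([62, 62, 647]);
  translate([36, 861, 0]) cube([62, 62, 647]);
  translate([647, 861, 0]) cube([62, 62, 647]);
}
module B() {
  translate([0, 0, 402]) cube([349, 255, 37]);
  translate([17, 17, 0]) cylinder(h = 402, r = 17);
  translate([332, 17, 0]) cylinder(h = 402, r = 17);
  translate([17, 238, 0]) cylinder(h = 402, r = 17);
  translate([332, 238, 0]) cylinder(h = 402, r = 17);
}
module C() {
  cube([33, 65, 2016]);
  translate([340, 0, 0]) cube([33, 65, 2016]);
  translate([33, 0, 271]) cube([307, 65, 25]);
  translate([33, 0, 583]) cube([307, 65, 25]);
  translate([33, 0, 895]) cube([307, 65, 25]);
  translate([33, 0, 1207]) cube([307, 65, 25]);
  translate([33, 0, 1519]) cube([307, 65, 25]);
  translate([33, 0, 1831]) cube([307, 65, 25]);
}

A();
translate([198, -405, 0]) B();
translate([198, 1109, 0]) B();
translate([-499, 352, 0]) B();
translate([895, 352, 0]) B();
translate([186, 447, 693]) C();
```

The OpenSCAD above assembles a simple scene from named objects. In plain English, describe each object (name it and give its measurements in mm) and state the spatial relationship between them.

A is a rectangular dining table. The top is 745×959×46 mm with its upper surface at z = 693 mm. It stands on four 62×62 mm square legs, each inset 36 mm from the nearest pair of top edges, running from the floor to the underside of the top.

B is a simple wooden stool: a rectangular seat 349 mm (x) by 255 mm (y), 37 mm thick, top face at z = 439 mm, on four round legs, each 34 mm in diameter. The legs rest on z = 0, each leg's axis is inset half a diameter from the nearest pair of seat edges (so the leg's bounding box is flush with the corner).

C is a wooden ladder with two side rails of 33×65 mm section and 2016 mm height, set 373 mm apart overall. Between them run 6 rectangular rungs (65 mm deep, 25 mm thick), front faces flush with the rails' −y face. The bottom of the first rung is 271 mm above the floor and each subsequent rung is 312 mm higher than the one below.

Four stools sit around the table at the −y, +y, −x, +x sides. The ladder is on top of the table, centred.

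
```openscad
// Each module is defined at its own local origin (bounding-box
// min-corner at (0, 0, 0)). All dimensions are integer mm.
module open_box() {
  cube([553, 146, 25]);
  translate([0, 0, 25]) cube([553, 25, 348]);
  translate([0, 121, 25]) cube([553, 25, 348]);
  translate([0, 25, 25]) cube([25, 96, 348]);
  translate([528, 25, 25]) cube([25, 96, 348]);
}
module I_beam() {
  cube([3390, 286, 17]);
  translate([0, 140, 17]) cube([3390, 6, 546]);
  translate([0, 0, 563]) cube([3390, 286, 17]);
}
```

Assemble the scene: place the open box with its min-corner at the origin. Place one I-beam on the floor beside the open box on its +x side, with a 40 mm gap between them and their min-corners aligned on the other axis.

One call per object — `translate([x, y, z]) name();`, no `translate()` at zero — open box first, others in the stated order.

open_box();
translate([593, 0, 0]) I_beam();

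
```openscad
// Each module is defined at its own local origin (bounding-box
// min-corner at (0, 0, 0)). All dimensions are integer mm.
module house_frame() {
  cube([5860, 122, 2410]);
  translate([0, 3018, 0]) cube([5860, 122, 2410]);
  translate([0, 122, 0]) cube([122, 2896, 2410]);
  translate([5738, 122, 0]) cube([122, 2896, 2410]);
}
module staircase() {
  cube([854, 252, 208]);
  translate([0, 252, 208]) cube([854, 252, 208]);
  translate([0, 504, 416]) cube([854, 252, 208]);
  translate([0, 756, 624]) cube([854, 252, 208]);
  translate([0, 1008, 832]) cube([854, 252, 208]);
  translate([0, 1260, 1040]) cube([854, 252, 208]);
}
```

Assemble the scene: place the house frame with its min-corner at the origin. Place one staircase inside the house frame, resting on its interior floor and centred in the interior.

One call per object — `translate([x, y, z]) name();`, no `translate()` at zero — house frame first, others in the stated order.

house_frame();
translate([2503, 814, 0]) staircase();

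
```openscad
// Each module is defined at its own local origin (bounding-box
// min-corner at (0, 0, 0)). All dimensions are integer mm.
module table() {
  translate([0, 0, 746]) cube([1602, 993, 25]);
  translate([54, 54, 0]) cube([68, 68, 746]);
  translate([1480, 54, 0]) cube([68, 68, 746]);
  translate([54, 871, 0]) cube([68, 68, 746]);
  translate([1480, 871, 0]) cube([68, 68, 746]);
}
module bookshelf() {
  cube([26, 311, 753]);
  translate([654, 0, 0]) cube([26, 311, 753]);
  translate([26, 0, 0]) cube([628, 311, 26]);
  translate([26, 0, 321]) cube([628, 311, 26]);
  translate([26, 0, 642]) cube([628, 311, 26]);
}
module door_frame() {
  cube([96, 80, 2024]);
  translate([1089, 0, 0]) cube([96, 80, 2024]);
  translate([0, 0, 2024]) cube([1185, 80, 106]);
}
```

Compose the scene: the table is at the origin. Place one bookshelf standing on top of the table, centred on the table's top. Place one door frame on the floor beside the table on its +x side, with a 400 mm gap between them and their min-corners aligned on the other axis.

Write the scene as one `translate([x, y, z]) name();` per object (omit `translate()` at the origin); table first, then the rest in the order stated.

table();
translate([461, 341, 771]) bookshelf();
translate([2002, 0, 0]) door_frame();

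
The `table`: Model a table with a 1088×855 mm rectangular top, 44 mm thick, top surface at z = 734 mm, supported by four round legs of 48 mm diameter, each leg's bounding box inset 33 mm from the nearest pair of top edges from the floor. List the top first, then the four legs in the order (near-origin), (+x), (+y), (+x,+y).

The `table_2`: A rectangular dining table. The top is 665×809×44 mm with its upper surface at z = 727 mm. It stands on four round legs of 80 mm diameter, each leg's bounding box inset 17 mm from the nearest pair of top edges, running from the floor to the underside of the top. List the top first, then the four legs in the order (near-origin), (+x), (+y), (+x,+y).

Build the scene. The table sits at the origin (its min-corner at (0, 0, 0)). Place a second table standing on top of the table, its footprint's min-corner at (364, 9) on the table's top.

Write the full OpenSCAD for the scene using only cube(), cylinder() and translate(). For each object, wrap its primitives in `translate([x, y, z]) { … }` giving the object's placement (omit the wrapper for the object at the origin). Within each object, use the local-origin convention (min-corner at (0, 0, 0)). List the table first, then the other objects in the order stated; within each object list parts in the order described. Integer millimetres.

translate([0, 0, 690]) cube([1088, 855, 44]);
translate([57, 57, 0]) cylinder(h = 690, r = 24);
translate([1031, 57, 0]) cylinder(h = 690, r = 24);
translate([57, 798, 0]) cylinder(h = 690, r = 24);
translate([1031, 798, 0]) cylinder(h = 690, r = 24);
translate([364, 9, 734]) {
  translate([0, 0, 683]) cube([665, 809, 44]);
  translate([57, 57, 0]) cylinder(h = 683, r = 40);
  translate([608, 57, 0]) cylinder(h = 683, r = 40);
  translate([57, 752, 0]) cylinder(h = 683, r = 40);
  translate([608, 752, 0]) cylinder(h = 683, r = 40);
}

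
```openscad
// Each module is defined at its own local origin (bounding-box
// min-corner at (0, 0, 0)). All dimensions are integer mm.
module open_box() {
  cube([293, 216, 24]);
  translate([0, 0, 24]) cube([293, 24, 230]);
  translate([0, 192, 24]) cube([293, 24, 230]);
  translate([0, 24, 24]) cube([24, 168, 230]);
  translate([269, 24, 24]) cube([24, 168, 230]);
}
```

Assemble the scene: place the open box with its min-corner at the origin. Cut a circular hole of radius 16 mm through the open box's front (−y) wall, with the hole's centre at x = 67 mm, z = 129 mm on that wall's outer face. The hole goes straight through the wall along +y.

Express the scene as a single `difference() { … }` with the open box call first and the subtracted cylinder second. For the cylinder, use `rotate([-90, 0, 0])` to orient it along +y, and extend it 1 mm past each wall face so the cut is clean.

difference() {
  open_box();
  translate([67, -1, 129]) rotate([-90, 0, 0]) cylinder(h = 26, r = 16);
}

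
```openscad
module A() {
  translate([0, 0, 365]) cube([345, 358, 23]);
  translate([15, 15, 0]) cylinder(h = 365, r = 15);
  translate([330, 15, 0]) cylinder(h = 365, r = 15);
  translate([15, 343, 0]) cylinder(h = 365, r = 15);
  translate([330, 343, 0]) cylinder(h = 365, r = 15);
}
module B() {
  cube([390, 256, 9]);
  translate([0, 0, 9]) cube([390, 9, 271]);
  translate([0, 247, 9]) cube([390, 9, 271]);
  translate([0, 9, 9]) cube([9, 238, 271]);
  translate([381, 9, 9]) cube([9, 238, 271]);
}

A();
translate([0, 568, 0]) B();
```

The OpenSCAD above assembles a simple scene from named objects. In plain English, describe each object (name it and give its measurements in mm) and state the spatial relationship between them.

A is a simple wooden stool: a rectangular seat 345 mm (x) by 358 mm (y), 23 mm thick, top face at z = 388 mm, on four round legs, each 30 mm in diameter. The legs rest on z = 0, each leg's axis is inset half a diameter from the nearest pair of seat edges (so the leg's bounding box is flush with the corner).

B is an open storage box with external size 390×256×280 mm and wall thickness 9 mm (the base is also 9 mm thick). The base covers the whole footprint; the four walls stand on the base, with the y-facing walls full-width and the x-facing walls fitting between their inner faces.

The open box is on the floor beside the stool on its +y side.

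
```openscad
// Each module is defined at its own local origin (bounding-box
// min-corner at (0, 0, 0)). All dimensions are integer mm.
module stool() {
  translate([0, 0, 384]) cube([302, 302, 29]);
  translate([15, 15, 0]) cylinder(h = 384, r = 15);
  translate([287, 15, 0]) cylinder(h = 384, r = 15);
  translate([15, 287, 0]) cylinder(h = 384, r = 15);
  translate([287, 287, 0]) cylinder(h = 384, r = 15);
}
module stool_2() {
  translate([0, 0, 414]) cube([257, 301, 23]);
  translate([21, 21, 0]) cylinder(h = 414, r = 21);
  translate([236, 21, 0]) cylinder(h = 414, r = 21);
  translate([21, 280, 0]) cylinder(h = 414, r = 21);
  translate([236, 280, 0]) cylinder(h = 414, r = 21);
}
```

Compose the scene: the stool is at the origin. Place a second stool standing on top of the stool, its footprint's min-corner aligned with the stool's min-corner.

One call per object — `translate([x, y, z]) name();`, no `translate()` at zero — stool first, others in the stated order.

stool();
translate([0, 0, 413]) stool_2();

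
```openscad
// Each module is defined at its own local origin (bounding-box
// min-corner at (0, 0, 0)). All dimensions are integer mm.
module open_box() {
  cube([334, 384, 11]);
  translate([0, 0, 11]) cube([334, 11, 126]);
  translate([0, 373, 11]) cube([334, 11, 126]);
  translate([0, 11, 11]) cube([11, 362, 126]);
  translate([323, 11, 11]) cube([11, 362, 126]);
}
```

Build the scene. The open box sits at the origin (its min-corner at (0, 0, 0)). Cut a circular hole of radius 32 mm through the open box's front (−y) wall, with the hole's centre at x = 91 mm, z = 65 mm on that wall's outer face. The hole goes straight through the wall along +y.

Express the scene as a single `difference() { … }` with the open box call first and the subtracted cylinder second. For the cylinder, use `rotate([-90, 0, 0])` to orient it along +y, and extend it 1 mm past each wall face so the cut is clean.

difference() {
  open_box();
  translate([91, -1, 65]) rotate([-90, 0, 0]) cylinder(h = 13, r = 32);
}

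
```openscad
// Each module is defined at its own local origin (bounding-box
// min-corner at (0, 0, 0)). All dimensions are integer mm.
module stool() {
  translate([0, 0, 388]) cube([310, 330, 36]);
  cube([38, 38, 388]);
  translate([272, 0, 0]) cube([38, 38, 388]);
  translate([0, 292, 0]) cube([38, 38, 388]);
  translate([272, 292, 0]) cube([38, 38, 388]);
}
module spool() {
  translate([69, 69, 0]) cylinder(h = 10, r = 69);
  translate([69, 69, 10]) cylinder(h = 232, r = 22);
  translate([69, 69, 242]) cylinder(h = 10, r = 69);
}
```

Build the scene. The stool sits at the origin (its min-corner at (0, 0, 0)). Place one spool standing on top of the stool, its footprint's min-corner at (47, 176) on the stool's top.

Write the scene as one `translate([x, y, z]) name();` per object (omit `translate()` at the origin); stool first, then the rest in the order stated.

stool();
translate([47, 176, 424]) spool();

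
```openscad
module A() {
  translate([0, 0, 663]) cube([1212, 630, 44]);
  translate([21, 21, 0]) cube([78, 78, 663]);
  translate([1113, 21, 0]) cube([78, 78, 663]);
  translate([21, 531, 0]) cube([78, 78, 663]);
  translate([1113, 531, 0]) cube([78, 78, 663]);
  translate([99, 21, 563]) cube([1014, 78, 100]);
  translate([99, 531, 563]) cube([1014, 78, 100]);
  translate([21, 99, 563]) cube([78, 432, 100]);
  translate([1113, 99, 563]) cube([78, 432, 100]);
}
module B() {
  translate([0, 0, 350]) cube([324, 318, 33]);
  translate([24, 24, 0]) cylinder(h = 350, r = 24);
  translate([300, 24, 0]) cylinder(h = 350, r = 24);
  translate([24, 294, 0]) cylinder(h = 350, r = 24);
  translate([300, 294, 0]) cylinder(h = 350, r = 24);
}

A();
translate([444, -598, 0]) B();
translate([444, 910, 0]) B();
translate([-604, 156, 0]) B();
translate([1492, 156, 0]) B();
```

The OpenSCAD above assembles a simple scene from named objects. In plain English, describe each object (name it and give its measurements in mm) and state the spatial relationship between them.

A is a table: top 1212 mm (x) × 630 mm (y), 44 mm thick, upper face at z = 707 mm, on four 78×78 mm square legs, each inset 21 mm from the nearest pair of top edges, running from z = 0 to the bottom of the top. Four apron rails, 78 mm thick and 100 mm tall, run between adjacent legs with their top edges flush with the underside of the top and their outer faces flush with the legs' outer faces.

B is a simple wooden stool: a rectangular seat 324 mm (x) by 318 mm (y), 33 mm thick, top face at z = 383 mm, on four round legs, each 48 mm in diameter. The legs rest on z = 0, each leg's axis is inset half a diameter from the nearest pair of seat edges (so the leg's bounding box is flush with the corner).

Four stools sit around the table at the −y, +y, −x, +x sides.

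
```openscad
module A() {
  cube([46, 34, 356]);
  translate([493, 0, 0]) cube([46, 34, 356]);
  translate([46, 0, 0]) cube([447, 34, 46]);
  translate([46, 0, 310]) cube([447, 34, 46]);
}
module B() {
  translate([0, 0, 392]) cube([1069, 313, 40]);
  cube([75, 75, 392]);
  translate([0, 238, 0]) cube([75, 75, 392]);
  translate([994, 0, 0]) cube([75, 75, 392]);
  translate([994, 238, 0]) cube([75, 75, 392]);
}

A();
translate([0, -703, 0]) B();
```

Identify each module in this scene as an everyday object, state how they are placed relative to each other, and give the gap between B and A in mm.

A is a picture frame. B is a bench. The bench is on the floor beside the picture frame on its −y side. The gap between the bench and the picture frame is 390 mm.

The bench's nearest face is 390 mm from the picture frame's −y face.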